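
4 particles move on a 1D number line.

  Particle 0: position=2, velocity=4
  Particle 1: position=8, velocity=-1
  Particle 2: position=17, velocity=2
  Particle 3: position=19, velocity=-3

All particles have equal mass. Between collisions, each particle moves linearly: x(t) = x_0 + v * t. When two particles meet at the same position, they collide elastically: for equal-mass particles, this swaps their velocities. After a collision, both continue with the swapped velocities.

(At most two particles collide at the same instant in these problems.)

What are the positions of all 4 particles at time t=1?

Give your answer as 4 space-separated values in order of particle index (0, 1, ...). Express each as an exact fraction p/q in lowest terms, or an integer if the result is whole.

Collision at t=2/5: particles 2 and 3 swap velocities; positions: p0=18/5 p1=38/5 p2=89/5 p3=89/5; velocities now: v0=4 v1=-1 v2=-3 v3=2
Advance to t=1 (no further collisions before then); velocities: v0=4 v1=-1 v2=-3 v3=2; positions = 6 7 16 19

Answer: 6 7 16 19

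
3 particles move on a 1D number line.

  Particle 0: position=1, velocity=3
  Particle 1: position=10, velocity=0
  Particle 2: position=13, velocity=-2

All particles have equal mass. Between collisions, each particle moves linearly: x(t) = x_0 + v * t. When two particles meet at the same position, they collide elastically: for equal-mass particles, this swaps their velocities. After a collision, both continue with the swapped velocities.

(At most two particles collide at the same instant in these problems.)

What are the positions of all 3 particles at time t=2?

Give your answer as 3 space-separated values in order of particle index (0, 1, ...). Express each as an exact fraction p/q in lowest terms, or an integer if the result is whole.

Collision at t=3/2: particles 1 and 2 swap velocities; positions: p0=11/2 p1=10 p2=10; velocities now: v0=3 v1=-2 v2=0
Advance to t=2 (no further collisions before then); velocities: v0=3 v1=-2 v2=0; positions = 7 9 10

Answer: 7 9 10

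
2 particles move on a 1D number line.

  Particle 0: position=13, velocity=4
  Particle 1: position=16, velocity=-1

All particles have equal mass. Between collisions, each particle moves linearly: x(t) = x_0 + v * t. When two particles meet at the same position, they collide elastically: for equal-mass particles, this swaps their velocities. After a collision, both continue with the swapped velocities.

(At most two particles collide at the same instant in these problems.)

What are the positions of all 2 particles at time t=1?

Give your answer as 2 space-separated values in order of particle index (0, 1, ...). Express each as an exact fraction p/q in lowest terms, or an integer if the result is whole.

Answer: 15 17

Derivation:
Collision at t=3/5: particles 0 and 1 swap velocities; positions: p0=77/5 p1=77/5; velocities now: v0=-1 v1=4
Advance to t=1 (no further collisions before then); velocities: v0=-1 v1=4; positions = 15 17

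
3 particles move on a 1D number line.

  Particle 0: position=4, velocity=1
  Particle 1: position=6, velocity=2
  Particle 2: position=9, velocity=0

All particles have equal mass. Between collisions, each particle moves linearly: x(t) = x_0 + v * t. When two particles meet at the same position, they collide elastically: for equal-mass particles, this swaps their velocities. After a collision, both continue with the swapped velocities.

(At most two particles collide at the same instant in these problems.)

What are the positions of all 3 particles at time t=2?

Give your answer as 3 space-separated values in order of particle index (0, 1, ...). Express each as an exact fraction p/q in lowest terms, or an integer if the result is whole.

Collision at t=3/2: particles 1 and 2 swap velocities; positions: p0=11/2 p1=9 p2=9; velocities now: v0=1 v1=0 v2=2
Advance to t=2 (no further collisions before then); velocities: v0=1 v1=0 v2=2; positions = 6 9 10

Answer: 6 9 10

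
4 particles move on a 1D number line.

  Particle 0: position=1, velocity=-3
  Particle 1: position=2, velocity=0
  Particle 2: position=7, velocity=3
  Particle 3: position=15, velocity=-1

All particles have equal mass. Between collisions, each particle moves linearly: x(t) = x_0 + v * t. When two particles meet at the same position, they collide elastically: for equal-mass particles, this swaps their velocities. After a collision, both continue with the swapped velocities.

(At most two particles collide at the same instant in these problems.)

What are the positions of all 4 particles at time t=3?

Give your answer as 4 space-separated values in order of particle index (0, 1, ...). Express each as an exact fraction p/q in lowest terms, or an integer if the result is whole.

Collision at t=2: particles 2 and 3 swap velocities; positions: p0=-5 p1=2 p2=13 p3=13; velocities now: v0=-3 v1=0 v2=-1 v3=3
Advance to t=3 (no further collisions before then); velocities: v0=-3 v1=0 v2=-1 v3=3; positions = -8 2 12 16

Answer: -8 2 12 16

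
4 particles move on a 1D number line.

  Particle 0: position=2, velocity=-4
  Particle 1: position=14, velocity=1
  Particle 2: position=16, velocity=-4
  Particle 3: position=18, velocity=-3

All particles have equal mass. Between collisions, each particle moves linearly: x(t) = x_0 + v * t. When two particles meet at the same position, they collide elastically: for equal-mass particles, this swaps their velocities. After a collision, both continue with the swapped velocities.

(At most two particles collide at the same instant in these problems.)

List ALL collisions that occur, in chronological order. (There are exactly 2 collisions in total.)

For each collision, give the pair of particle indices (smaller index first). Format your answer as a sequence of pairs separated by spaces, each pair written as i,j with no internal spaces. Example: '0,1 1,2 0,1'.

Answer: 1,2 2,3

Derivation:
Collision at t=2/5: particles 1 and 2 swap velocities; positions: p0=2/5 p1=72/5 p2=72/5 p3=84/5; velocities now: v0=-4 v1=-4 v2=1 v3=-3
Collision at t=1: particles 2 and 3 swap velocities; positions: p0=-2 p1=12 p2=15 p3=15; velocities now: v0=-4 v1=-4 v2=-3 v3=1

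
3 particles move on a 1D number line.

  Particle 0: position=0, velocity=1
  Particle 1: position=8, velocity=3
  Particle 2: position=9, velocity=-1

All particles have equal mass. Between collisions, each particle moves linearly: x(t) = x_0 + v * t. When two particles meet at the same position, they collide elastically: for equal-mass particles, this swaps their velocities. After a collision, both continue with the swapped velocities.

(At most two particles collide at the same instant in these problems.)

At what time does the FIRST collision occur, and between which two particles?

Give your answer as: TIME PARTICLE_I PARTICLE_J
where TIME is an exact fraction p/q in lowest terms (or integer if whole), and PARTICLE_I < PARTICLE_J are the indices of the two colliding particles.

Answer: 1/4 1 2

Derivation:
Pair (0,1): pos 0,8 vel 1,3 -> not approaching (rel speed -2 <= 0)
Pair (1,2): pos 8,9 vel 3,-1 -> gap=1, closing at 4/unit, collide at t=1/4
Earliest collision: t=1/4 between 1 and 2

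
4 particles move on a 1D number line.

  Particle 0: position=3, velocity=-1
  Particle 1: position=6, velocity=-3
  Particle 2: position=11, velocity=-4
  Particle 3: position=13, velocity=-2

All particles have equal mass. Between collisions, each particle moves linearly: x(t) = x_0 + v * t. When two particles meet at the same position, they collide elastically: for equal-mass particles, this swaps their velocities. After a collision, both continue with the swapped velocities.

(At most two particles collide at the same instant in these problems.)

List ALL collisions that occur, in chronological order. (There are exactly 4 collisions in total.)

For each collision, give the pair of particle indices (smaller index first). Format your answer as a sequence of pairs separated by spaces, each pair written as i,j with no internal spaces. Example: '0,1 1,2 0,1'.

Answer: 0,1 1,2 0,1 2,3

Derivation:
Collision at t=3/2: particles 0 and 1 swap velocities; positions: p0=3/2 p1=3/2 p2=5 p3=10; velocities now: v0=-3 v1=-1 v2=-4 v3=-2
Collision at t=8/3: particles 1 and 2 swap velocities; positions: p0=-2 p1=1/3 p2=1/3 p3=23/3; velocities now: v0=-3 v1=-4 v2=-1 v3=-2
Collision at t=5: particles 0 and 1 swap velocities; positions: p0=-9 p1=-9 p2=-2 p3=3; velocities now: v0=-4 v1=-3 v2=-1 v3=-2
Collision at t=10: particles 2 and 3 swap velocities; positions: p0=-29 p1=-24 p2=-7 p3=-7; velocities now: v0=-4 v1=-3 v2=-2 v3=-1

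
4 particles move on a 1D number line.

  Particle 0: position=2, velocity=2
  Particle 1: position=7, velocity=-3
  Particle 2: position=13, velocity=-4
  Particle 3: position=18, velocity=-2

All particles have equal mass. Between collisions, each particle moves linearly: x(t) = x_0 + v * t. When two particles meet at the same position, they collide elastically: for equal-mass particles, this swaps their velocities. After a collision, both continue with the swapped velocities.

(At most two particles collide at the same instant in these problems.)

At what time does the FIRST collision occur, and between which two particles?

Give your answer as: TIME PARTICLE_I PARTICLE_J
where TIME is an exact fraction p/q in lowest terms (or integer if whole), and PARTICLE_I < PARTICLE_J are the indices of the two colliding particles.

Pair (0,1): pos 2,7 vel 2,-3 -> gap=5, closing at 5/unit, collide at t=1
Pair (1,2): pos 7,13 vel -3,-4 -> gap=6, closing at 1/unit, collide at t=6
Pair (2,3): pos 13,18 vel -4,-2 -> not approaching (rel speed -2 <= 0)
Earliest collision: t=1 between 0 and 1

Answer: 1 0 1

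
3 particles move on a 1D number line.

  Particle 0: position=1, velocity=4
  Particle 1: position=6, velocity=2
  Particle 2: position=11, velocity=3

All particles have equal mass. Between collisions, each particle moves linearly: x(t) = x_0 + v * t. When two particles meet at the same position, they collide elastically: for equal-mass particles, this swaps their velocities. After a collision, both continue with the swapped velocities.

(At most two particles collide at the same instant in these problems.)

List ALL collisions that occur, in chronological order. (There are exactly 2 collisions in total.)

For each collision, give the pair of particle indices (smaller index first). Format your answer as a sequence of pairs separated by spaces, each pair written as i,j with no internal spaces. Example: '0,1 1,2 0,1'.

Answer: 0,1 1,2

Derivation:
Collision at t=5/2: particles 0 and 1 swap velocities; positions: p0=11 p1=11 p2=37/2; velocities now: v0=2 v1=4 v2=3
Collision at t=10: particles 1 and 2 swap velocities; positions: p0=26 p1=41 p2=41; velocities now: v0=2 v1=3 v2=4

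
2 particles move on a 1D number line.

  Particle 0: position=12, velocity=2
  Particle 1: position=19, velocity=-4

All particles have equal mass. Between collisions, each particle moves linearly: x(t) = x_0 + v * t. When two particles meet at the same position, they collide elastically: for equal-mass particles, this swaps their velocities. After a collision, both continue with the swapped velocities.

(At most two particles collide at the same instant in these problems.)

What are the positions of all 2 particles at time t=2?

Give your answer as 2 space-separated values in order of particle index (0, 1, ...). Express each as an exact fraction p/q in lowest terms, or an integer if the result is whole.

Collision at t=7/6: particles 0 and 1 swap velocities; positions: p0=43/3 p1=43/3; velocities now: v0=-4 v1=2
Advance to t=2 (no further collisions before then); velocities: v0=-4 v1=2; positions = 11 16

Answer: 11 16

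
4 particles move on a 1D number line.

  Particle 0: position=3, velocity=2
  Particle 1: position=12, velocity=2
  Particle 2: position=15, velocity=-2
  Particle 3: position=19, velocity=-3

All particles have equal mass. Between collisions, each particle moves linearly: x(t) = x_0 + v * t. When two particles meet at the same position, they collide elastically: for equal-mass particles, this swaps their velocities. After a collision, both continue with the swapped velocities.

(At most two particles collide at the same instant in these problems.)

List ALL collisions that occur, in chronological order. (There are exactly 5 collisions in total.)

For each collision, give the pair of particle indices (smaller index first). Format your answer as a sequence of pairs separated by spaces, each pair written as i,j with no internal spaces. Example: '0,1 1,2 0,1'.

Collision at t=3/4: particles 1 and 2 swap velocities; positions: p0=9/2 p1=27/2 p2=27/2 p3=67/4; velocities now: v0=2 v1=-2 v2=2 v3=-3
Collision at t=7/5: particles 2 and 3 swap velocities; positions: p0=29/5 p1=61/5 p2=74/5 p3=74/5; velocities now: v0=2 v1=-2 v2=-3 v3=2
Collision at t=3: particles 0 and 1 swap velocities; positions: p0=9 p1=9 p2=10 p3=18; velocities now: v0=-2 v1=2 v2=-3 v3=2
Collision at t=16/5: particles 1 and 2 swap velocities; positions: p0=43/5 p1=47/5 p2=47/5 p3=92/5; velocities now: v0=-2 v1=-3 v2=2 v3=2
Collision at t=4: particles 0 and 1 swap velocities; positions: p0=7 p1=7 p2=11 p3=20; velocities now: v0=-3 v1=-2 v2=2 v3=2

Answer: 1,2 2,3 0,1 1,2 0,1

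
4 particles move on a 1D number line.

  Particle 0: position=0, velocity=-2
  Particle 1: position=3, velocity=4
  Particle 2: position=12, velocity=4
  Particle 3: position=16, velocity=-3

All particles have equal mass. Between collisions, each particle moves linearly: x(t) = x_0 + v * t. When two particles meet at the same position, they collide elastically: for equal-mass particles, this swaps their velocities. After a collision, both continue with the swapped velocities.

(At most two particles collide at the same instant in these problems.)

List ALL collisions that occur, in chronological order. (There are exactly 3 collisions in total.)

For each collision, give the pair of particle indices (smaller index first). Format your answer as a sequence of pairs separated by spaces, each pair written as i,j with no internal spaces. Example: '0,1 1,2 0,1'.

Collision at t=4/7: particles 2 and 3 swap velocities; positions: p0=-8/7 p1=37/7 p2=100/7 p3=100/7; velocities now: v0=-2 v1=4 v2=-3 v3=4
Collision at t=13/7: particles 1 and 2 swap velocities; positions: p0=-26/7 p1=73/7 p2=73/7 p3=136/7; velocities now: v0=-2 v1=-3 v2=4 v3=4
Collision at t=16: particles 0 and 1 swap velocities; positions: p0=-32 p1=-32 p2=67 p3=76; velocities now: v0=-3 v1=-2 v2=4 v3=4

Answer: 2,3 1,2 0,1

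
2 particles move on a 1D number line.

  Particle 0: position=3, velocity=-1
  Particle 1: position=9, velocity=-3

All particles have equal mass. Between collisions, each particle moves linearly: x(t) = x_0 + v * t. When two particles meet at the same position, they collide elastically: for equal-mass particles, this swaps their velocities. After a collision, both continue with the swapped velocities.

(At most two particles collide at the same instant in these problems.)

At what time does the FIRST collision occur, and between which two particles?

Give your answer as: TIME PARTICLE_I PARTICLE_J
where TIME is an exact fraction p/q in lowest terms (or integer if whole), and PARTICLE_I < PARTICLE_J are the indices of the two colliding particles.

Answer: 3 0 1

Derivation:
Pair (0,1): pos 3,9 vel -1,-3 -> gap=6, closing at 2/unit, collide at t=3
Earliest collision: t=3 between 0 and 1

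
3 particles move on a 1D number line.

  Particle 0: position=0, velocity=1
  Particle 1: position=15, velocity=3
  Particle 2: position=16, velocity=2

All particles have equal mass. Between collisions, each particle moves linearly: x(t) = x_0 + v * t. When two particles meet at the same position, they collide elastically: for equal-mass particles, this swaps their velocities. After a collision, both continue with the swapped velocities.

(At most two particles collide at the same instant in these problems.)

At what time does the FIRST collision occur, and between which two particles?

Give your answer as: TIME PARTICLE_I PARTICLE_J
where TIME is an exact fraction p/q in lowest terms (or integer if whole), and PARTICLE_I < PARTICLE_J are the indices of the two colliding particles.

Pair (0,1): pos 0,15 vel 1,3 -> not approaching (rel speed -2 <= 0)
Pair (1,2): pos 15,16 vel 3,2 -> gap=1, closing at 1/unit, collide at t=1
Earliest collision: t=1 between 1 and 2

Answer: 1 1 2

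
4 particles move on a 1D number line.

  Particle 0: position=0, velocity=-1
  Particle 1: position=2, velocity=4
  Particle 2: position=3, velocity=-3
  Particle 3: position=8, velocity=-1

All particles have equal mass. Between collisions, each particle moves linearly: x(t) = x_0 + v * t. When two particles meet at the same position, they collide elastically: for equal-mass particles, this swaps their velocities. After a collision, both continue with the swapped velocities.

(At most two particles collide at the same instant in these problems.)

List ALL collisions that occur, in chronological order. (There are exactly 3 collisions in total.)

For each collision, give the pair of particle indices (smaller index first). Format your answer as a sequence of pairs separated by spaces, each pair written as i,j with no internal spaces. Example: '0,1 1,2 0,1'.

Collision at t=1/7: particles 1 and 2 swap velocities; positions: p0=-1/7 p1=18/7 p2=18/7 p3=55/7; velocities now: v0=-1 v1=-3 v2=4 v3=-1
Collision at t=6/5: particles 2 and 3 swap velocities; positions: p0=-6/5 p1=-3/5 p2=34/5 p3=34/5; velocities now: v0=-1 v1=-3 v2=-1 v3=4
Collision at t=3/2: particles 0 and 1 swap velocities; positions: p0=-3/2 p1=-3/2 p2=13/2 p3=8; velocities now: v0=-3 v1=-1 v2=-1 v3=4

Answer: 1,2 2,3 0,1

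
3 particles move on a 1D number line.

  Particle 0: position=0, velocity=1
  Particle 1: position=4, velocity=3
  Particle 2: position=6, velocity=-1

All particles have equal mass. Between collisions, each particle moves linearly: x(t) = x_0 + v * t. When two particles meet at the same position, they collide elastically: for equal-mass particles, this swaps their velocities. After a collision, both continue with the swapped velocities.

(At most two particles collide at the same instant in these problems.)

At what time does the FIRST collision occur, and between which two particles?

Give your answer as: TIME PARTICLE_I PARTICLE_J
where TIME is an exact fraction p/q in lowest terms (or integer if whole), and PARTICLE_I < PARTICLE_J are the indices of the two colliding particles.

Pair (0,1): pos 0,4 vel 1,3 -> not approaching (rel speed -2 <= 0)
Pair (1,2): pos 4,6 vel 3,-1 -> gap=2, closing at 4/unit, collide at t=1/2
Earliest collision: t=1/2 between 1 and 2

Answer: 1/2 1 2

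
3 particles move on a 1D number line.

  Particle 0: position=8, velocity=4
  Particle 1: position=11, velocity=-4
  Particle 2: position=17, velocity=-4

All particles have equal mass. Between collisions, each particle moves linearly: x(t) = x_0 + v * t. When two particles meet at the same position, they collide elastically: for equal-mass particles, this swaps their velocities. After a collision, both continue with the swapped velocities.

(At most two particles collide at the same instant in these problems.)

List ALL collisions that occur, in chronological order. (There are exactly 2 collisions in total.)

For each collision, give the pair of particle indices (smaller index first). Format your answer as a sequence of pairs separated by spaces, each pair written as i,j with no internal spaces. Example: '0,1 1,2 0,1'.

Collision at t=3/8: particles 0 and 1 swap velocities; positions: p0=19/2 p1=19/2 p2=31/2; velocities now: v0=-4 v1=4 v2=-4
Collision at t=9/8: particles 1 and 2 swap velocities; positions: p0=13/2 p1=25/2 p2=25/2; velocities now: v0=-4 v1=-4 v2=4

Answer: 0,1 1,2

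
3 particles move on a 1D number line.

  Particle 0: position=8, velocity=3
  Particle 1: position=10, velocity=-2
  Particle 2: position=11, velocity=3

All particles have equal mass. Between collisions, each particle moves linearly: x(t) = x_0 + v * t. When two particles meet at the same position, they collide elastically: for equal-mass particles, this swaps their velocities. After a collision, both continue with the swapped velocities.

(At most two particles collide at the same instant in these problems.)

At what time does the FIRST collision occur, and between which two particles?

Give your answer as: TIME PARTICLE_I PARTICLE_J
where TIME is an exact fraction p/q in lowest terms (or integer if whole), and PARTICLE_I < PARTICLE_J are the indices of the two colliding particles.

Pair (0,1): pos 8,10 vel 3,-2 -> gap=2, closing at 5/unit, collide at t=2/5
Pair (1,2): pos 10,11 vel -2,3 -> not approaching (rel speed -5 <= 0)
Earliest collision: t=2/5 between 0 and 1

Answer: 2/5 0 1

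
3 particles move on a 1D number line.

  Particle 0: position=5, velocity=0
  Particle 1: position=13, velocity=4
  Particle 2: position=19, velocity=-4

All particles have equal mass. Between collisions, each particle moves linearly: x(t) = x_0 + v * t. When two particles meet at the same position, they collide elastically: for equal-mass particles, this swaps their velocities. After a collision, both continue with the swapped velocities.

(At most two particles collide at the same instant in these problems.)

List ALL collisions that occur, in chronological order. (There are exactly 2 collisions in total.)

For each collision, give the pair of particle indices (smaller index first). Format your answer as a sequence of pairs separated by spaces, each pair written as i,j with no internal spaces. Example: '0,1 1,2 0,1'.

Collision at t=3/4: particles 1 and 2 swap velocities; positions: p0=5 p1=16 p2=16; velocities now: v0=0 v1=-4 v2=4
Collision at t=7/2: particles 0 and 1 swap velocities; positions: p0=5 p1=5 p2=27; velocities now: v0=-4 v1=0 v2=4

Answer: 1,2 0,1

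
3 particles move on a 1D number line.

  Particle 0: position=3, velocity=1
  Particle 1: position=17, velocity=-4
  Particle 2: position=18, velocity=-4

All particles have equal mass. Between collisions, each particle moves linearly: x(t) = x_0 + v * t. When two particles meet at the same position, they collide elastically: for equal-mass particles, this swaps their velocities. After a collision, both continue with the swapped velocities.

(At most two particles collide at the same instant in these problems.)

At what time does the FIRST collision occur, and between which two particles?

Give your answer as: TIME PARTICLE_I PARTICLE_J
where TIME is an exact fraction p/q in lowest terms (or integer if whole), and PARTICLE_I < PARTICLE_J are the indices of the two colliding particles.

Answer: 14/5 0 1

Derivation:
Pair (0,1): pos 3,17 vel 1,-4 -> gap=14, closing at 5/unit, collide at t=14/5
Pair (1,2): pos 17,18 vel -4,-4 -> not approaching (rel speed 0 <= 0)
Earliest collision: t=14/5 between 0 and 1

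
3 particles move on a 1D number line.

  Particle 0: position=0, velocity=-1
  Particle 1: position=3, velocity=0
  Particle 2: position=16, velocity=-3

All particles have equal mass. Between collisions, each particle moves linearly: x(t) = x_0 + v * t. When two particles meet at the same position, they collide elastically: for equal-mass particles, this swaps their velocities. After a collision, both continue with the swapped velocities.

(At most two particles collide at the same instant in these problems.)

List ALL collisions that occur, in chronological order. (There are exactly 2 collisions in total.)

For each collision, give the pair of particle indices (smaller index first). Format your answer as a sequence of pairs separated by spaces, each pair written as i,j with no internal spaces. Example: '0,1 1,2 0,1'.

Answer: 1,2 0,1

Derivation:
Collision at t=13/3: particles 1 and 2 swap velocities; positions: p0=-13/3 p1=3 p2=3; velocities now: v0=-1 v1=-3 v2=0
Collision at t=8: particles 0 and 1 swap velocities; positions: p0=-8 p1=-8 p2=3; velocities now: v0=-3 v1=-1 v2=0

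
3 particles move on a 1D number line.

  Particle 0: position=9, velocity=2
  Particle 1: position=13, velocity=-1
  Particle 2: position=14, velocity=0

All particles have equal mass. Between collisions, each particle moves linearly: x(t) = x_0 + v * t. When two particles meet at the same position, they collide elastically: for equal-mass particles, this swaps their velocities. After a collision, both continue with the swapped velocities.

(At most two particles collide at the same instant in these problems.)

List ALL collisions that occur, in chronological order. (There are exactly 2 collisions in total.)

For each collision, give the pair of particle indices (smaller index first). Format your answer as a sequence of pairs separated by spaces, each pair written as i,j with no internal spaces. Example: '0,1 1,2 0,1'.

Answer: 0,1 1,2

Derivation:
Collision at t=4/3: particles 0 and 1 swap velocities; positions: p0=35/3 p1=35/3 p2=14; velocities now: v0=-1 v1=2 v2=0
Collision at t=5/2: particles 1 and 2 swap velocities; positions: p0=21/2 p1=14 p2=14; velocities now: v0=-1 v1=0 v2=2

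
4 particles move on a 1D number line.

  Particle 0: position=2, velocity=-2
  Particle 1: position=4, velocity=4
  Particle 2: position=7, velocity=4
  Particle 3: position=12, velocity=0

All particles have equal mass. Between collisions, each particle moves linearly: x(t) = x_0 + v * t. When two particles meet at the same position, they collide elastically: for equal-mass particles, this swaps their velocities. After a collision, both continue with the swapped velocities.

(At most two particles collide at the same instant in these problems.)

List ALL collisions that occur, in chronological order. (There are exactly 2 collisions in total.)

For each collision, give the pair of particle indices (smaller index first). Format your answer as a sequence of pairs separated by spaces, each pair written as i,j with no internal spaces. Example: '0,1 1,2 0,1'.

Collision at t=5/4: particles 2 and 3 swap velocities; positions: p0=-1/2 p1=9 p2=12 p3=12; velocities now: v0=-2 v1=4 v2=0 v3=4
Collision at t=2: particles 1 and 2 swap velocities; positions: p0=-2 p1=12 p2=12 p3=15; velocities now: v0=-2 v1=0 v2=4 v3=4

Answer: 2,3 1,2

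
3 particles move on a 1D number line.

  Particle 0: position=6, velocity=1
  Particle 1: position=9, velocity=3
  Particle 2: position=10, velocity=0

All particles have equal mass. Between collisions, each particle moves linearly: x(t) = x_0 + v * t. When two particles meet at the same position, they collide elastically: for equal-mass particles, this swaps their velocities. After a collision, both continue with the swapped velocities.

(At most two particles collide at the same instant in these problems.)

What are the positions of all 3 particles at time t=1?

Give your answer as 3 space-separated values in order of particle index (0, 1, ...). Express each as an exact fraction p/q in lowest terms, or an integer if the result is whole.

Collision at t=1/3: particles 1 and 2 swap velocities; positions: p0=19/3 p1=10 p2=10; velocities now: v0=1 v1=0 v2=3
Advance to t=1 (no further collisions before then); velocities: v0=1 v1=0 v2=3; positions = 7 10 12

Answer: 7 10 12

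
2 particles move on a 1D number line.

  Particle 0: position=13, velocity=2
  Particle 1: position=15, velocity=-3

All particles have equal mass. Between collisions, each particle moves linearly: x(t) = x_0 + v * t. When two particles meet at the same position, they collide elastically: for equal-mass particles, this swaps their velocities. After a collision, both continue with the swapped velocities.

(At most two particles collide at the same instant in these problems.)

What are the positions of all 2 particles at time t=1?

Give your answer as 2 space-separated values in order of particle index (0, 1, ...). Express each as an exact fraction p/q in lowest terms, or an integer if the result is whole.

Collision at t=2/5: particles 0 and 1 swap velocities; positions: p0=69/5 p1=69/5; velocities now: v0=-3 v1=2
Advance to t=1 (no further collisions before then); velocities: v0=-3 v1=2; positions = 12 15

Answer: 12 15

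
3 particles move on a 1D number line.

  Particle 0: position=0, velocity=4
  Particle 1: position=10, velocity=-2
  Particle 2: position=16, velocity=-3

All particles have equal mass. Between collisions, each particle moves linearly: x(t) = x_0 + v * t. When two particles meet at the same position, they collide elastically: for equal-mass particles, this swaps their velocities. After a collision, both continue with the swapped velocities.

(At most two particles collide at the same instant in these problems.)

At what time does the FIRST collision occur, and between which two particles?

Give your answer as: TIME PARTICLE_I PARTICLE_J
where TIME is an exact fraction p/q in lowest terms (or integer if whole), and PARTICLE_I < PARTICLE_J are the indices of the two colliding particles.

Pair (0,1): pos 0,10 vel 4,-2 -> gap=10, closing at 6/unit, collide at t=5/3
Pair (1,2): pos 10,16 vel -2,-3 -> gap=6, closing at 1/unit, collide at t=6
Earliest collision: t=5/3 between 0 and 1

Answer: 5/3 0 1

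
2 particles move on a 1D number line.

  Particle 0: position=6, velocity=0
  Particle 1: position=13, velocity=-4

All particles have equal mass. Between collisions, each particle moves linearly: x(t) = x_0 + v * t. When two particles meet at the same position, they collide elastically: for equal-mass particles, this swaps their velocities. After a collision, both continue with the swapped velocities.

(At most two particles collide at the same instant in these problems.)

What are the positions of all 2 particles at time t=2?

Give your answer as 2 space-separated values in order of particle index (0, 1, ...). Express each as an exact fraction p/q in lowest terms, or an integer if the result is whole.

Collision at t=7/4: particles 0 and 1 swap velocities; positions: p0=6 p1=6; velocities now: v0=-4 v1=0
Advance to t=2 (no further collisions before then); velocities: v0=-4 v1=0; positions = 5 6

Answer: 5 6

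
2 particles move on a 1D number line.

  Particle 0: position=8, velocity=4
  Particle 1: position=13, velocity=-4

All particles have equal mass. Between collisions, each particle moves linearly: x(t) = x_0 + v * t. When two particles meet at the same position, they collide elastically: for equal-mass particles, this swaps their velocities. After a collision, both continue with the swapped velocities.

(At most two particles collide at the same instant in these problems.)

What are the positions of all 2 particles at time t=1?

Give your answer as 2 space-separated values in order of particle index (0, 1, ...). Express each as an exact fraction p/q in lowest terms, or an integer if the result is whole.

Collision at t=5/8: particles 0 and 1 swap velocities; positions: p0=21/2 p1=21/2; velocities now: v0=-4 v1=4
Advance to t=1 (no further collisions before then); velocities: v0=-4 v1=4; positions = 9 12

Answer: 9 12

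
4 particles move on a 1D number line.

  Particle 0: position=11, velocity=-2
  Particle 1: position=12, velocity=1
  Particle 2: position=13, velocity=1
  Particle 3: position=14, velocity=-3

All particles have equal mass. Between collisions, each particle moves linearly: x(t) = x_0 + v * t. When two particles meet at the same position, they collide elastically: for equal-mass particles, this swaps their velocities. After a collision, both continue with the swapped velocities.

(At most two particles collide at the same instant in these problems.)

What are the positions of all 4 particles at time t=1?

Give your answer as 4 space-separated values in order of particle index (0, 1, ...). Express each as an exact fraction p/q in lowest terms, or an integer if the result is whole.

Answer: 9 11 13 14

Derivation:
Collision at t=1/4: particles 2 and 3 swap velocities; positions: p0=21/2 p1=49/4 p2=53/4 p3=53/4; velocities now: v0=-2 v1=1 v2=-3 v3=1
Collision at t=1/2: particles 1 and 2 swap velocities; positions: p0=10 p1=25/2 p2=25/2 p3=27/2; velocities now: v0=-2 v1=-3 v2=1 v3=1
Advance to t=1 (no further collisions before then); velocities: v0=-2 v1=-3 v2=1 v3=1; positions = 9 11 13 14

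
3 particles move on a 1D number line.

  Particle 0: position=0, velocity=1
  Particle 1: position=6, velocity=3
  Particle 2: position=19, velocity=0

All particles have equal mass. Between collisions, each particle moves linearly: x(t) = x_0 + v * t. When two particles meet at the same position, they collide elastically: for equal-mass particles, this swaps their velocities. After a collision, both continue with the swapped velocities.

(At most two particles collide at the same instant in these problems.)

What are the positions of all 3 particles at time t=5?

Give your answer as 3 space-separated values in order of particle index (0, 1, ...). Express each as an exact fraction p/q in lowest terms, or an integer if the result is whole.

Collision at t=13/3: particles 1 and 2 swap velocities; positions: p0=13/3 p1=19 p2=19; velocities now: v0=1 v1=0 v2=3
Advance to t=5 (no further collisions before then); velocities: v0=1 v1=0 v2=3; positions = 5 19 21

Answer: 5 19 21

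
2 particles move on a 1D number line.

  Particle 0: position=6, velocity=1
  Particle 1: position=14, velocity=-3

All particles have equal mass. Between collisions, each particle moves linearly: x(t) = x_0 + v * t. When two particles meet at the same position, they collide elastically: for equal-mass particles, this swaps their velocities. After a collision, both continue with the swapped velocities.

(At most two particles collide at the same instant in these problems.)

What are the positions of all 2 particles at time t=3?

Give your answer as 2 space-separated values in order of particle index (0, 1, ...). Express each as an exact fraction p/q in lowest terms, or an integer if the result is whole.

Answer: 5 9

Derivation:
Collision at t=2: particles 0 and 1 swap velocities; positions: p0=8 p1=8; velocities now: v0=-3 v1=1
Advance to t=3 (no further collisions before then); velocities: v0=-3 v1=1; positions = 5 9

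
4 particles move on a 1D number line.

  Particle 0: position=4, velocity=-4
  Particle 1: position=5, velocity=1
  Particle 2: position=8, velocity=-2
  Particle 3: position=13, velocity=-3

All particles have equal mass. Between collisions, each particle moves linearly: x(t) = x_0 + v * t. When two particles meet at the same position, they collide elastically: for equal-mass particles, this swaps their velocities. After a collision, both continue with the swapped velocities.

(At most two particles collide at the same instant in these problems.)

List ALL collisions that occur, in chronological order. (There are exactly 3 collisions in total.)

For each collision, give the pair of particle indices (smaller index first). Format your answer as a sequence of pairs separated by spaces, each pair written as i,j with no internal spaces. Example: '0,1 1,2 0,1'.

Collision at t=1: particles 1 and 2 swap velocities; positions: p0=0 p1=6 p2=6 p3=10; velocities now: v0=-4 v1=-2 v2=1 v3=-3
Collision at t=2: particles 2 and 3 swap velocities; positions: p0=-4 p1=4 p2=7 p3=7; velocities now: v0=-4 v1=-2 v2=-3 v3=1
Collision at t=5: particles 1 and 2 swap velocities; positions: p0=-16 p1=-2 p2=-2 p3=10; velocities now: v0=-4 v1=-3 v2=-2 v3=1

Answer: 1,2 2,3 1,2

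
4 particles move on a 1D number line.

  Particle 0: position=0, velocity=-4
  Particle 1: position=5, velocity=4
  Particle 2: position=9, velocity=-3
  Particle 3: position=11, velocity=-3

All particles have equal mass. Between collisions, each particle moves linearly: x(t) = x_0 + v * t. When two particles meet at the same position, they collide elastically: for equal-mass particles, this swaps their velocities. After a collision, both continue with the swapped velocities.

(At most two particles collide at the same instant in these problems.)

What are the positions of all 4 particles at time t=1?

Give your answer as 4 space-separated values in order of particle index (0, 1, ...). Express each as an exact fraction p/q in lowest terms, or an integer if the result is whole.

Collision at t=4/7: particles 1 and 2 swap velocities; positions: p0=-16/7 p1=51/7 p2=51/7 p3=65/7; velocities now: v0=-4 v1=-3 v2=4 v3=-3
Collision at t=6/7: particles 2 and 3 swap velocities; positions: p0=-24/7 p1=45/7 p2=59/7 p3=59/7; velocities now: v0=-4 v1=-3 v2=-3 v3=4
Advance to t=1 (no further collisions before then); velocities: v0=-4 v1=-3 v2=-3 v3=4; positions = -4 6 8 9

Answer: -4 6 8 9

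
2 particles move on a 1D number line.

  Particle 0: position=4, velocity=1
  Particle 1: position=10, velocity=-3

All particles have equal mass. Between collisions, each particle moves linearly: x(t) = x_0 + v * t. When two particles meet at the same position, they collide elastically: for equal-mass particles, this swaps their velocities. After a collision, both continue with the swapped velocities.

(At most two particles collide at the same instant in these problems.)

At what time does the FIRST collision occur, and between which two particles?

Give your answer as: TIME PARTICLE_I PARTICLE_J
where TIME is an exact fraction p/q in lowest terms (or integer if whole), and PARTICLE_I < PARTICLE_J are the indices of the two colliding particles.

Answer: 3/2 0 1

Derivation:
Pair (0,1): pos 4,10 vel 1,-3 -> gap=6, closing at 4/unit, collide at t=3/2
Earliest collision: t=3/2 between 0 and 1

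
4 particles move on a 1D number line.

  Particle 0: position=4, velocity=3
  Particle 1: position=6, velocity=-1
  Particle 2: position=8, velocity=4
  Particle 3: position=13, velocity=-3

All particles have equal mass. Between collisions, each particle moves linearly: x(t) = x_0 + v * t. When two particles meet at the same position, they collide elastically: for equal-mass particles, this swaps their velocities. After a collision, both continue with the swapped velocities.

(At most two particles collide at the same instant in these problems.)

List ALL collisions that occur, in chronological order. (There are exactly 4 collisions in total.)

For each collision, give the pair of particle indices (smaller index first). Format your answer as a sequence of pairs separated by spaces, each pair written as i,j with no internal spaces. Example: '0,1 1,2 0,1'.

Collision at t=1/2: particles 0 and 1 swap velocities; positions: p0=11/2 p1=11/2 p2=10 p3=23/2; velocities now: v0=-1 v1=3 v2=4 v3=-3
Collision at t=5/7: particles 2 and 3 swap velocities; positions: p0=37/7 p1=43/7 p2=76/7 p3=76/7; velocities now: v0=-1 v1=3 v2=-3 v3=4
Collision at t=3/2: particles 1 and 2 swap velocities; positions: p0=9/2 p1=17/2 p2=17/2 p3=14; velocities now: v0=-1 v1=-3 v2=3 v3=4
Collision at t=7/2: particles 0 and 1 swap velocities; positions: p0=5/2 p1=5/2 p2=29/2 p3=22; velocities now: v0=-3 v1=-1 v2=3 v3=4

Answer: 0,1 2,3 1,2 0,1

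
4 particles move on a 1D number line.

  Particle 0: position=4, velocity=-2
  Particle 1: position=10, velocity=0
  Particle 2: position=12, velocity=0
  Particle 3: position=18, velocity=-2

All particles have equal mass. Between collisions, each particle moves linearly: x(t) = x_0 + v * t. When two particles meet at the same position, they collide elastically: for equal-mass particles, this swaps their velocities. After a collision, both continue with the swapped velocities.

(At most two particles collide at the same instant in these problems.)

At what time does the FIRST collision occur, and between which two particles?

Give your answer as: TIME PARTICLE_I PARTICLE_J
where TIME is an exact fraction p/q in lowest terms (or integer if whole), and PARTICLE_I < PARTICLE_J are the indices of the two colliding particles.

Answer: 3 2 3

Derivation:
Pair (0,1): pos 4,10 vel -2,0 -> not approaching (rel speed -2 <= 0)
Pair (1,2): pos 10,12 vel 0,0 -> not approaching (rel speed 0 <= 0)
Pair (2,3): pos 12,18 vel 0,-2 -> gap=6, closing at 2/unit, collide at t=3
Earliest collision: t=3 between 2 and 3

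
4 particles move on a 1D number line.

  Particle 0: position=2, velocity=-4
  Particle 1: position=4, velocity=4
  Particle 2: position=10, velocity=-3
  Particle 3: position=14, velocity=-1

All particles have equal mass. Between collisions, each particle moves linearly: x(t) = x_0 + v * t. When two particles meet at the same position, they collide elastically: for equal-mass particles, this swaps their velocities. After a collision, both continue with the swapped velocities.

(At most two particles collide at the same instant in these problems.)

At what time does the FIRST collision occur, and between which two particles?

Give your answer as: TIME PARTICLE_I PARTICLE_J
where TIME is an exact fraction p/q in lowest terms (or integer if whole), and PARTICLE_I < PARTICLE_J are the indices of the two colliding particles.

Answer: 6/7 1 2

Derivation:
Pair (0,1): pos 2,4 vel -4,4 -> not approaching (rel speed -8 <= 0)
Pair (1,2): pos 4,10 vel 4,-3 -> gap=6, closing at 7/unit, collide at t=6/7
Pair (2,3): pos 10,14 vel -3,-1 -> not approaching (rel speed -2 <= 0)
Earliest collision: t=6/7 between 1 and 2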